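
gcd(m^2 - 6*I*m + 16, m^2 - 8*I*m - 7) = 1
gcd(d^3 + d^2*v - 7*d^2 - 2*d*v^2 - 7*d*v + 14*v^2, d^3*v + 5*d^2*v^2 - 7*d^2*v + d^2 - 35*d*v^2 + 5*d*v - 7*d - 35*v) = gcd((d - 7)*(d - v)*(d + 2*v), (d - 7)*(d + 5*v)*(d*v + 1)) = d - 7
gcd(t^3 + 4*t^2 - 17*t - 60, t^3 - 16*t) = t - 4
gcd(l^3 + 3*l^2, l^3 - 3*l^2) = l^2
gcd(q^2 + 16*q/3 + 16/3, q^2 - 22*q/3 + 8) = 1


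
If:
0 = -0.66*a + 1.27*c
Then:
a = 1.92424242424242*c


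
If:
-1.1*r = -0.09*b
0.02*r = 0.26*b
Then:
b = 0.00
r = 0.00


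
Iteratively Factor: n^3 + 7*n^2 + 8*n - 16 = (n - 1)*(n^2 + 8*n + 16) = (n - 1)*(n + 4)*(n + 4)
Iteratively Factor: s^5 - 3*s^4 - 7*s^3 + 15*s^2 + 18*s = (s - 3)*(s^4 - 7*s^2 - 6*s) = (s - 3)*(s + 2)*(s^3 - 2*s^2 - 3*s) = s*(s - 3)*(s + 2)*(s^2 - 2*s - 3) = s*(s - 3)^2*(s + 2)*(s + 1)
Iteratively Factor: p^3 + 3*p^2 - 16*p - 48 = (p - 4)*(p^2 + 7*p + 12) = (p - 4)*(p + 4)*(p + 3)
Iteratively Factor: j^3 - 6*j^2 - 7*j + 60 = (j + 3)*(j^2 - 9*j + 20) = (j - 5)*(j + 3)*(j - 4)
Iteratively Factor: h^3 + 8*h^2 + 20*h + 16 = (h + 4)*(h^2 + 4*h + 4) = (h + 2)*(h + 4)*(h + 2)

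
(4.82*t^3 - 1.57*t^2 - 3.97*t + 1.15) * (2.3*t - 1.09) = 11.086*t^4 - 8.8648*t^3 - 7.4197*t^2 + 6.9723*t - 1.2535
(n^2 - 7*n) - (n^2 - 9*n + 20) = 2*n - 20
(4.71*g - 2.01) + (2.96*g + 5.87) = 7.67*g + 3.86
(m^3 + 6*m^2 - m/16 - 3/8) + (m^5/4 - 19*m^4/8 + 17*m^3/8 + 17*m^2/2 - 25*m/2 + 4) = m^5/4 - 19*m^4/8 + 25*m^3/8 + 29*m^2/2 - 201*m/16 + 29/8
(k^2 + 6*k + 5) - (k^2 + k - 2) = 5*k + 7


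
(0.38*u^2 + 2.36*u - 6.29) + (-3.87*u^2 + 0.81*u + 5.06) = -3.49*u^2 + 3.17*u - 1.23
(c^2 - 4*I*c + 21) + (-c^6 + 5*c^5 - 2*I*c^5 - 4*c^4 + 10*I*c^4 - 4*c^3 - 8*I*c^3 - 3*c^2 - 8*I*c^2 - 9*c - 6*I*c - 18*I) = -c^6 + 5*c^5 - 2*I*c^5 - 4*c^4 + 10*I*c^4 - 4*c^3 - 8*I*c^3 - 2*c^2 - 8*I*c^2 - 9*c - 10*I*c + 21 - 18*I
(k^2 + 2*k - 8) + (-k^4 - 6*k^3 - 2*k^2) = -k^4 - 6*k^3 - k^2 + 2*k - 8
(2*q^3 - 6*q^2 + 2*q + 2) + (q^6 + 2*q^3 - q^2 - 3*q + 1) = q^6 + 4*q^3 - 7*q^2 - q + 3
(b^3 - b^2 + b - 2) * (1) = b^3 - b^2 + b - 2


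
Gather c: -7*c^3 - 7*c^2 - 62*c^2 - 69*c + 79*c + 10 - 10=-7*c^3 - 69*c^2 + 10*c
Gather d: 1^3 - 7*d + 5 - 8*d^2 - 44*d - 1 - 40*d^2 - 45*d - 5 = -48*d^2 - 96*d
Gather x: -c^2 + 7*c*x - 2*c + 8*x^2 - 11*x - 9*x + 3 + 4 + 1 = -c^2 - 2*c + 8*x^2 + x*(7*c - 20) + 8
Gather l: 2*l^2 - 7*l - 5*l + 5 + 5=2*l^2 - 12*l + 10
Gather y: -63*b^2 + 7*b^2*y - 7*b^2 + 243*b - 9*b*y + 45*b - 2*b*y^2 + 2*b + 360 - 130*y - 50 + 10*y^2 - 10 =-70*b^2 + 290*b + y^2*(10 - 2*b) + y*(7*b^2 - 9*b - 130) + 300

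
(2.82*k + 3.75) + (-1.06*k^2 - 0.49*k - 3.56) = -1.06*k^2 + 2.33*k + 0.19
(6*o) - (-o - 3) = 7*o + 3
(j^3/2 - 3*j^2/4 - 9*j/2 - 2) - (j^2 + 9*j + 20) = j^3/2 - 7*j^2/4 - 27*j/2 - 22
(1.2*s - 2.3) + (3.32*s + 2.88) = 4.52*s + 0.58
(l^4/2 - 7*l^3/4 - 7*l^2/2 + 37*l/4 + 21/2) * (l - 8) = l^5/2 - 23*l^4/4 + 21*l^3/2 + 149*l^2/4 - 127*l/2 - 84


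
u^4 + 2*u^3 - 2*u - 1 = (u - 1)*(u + 1)^3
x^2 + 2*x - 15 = (x - 3)*(x + 5)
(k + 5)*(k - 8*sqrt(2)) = k^2 - 8*sqrt(2)*k + 5*k - 40*sqrt(2)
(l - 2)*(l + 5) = l^2 + 3*l - 10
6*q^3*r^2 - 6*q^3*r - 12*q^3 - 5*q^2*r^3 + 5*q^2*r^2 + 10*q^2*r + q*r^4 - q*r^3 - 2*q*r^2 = (-3*q + r)*(-2*q + r)*(r - 2)*(q*r + q)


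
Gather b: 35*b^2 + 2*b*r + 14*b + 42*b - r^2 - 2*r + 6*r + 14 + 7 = 35*b^2 + b*(2*r + 56) - r^2 + 4*r + 21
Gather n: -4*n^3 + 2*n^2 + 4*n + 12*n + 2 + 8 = -4*n^3 + 2*n^2 + 16*n + 10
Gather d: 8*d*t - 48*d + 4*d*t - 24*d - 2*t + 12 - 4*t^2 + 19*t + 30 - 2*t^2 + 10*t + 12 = d*(12*t - 72) - 6*t^2 + 27*t + 54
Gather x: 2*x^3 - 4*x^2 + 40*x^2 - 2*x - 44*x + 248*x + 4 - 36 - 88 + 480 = 2*x^3 + 36*x^2 + 202*x + 360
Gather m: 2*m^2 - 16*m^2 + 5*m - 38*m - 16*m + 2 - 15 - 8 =-14*m^2 - 49*m - 21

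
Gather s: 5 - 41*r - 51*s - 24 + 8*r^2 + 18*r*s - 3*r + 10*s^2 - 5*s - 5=8*r^2 - 44*r + 10*s^2 + s*(18*r - 56) - 24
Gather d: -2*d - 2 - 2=-2*d - 4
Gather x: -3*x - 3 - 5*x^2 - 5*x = -5*x^2 - 8*x - 3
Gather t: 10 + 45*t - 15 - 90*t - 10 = -45*t - 15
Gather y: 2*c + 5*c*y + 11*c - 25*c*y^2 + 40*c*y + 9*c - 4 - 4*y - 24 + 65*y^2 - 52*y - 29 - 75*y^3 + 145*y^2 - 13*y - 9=22*c - 75*y^3 + y^2*(210 - 25*c) + y*(45*c - 69) - 66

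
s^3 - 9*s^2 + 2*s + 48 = (s - 8)*(s - 3)*(s + 2)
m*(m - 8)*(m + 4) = m^3 - 4*m^2 - 32*m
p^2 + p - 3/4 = (p - 1/2)*(p + 3/2)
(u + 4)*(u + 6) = u^2 + 10*u + 24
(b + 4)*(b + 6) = b^2 + 10*b + 24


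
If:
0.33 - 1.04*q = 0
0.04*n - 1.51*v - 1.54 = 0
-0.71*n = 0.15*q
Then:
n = -0.07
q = 0.32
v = -1.02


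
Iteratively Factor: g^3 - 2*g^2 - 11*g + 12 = (g - 1)*(g^2 - g - 12) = (g - 1)*(g + 3)*(g - 4)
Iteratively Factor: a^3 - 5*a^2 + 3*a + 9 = (a - 3)*(a^2 - 2*a - 3) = (a - 3)^2*(a + 1)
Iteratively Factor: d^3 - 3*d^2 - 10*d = (d - 5)*(d^2 + 2*d) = (d - 5)*(d + 2)*(d)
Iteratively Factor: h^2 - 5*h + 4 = (h - 4)*(h - 1)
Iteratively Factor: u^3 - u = (u + 1)*(u^2 - u) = u*(u + 1)*(u - 1)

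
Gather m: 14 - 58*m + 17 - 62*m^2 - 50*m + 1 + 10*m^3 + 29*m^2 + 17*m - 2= 10*m^3 - 33*m^2 - 91*m + 30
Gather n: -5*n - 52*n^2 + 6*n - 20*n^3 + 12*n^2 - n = -20*n^3 - 40*n^2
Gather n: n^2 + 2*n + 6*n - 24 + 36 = n^2 + 8*n + 12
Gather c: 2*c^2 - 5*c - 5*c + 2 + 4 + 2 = 2*c^2 - 10*c + 8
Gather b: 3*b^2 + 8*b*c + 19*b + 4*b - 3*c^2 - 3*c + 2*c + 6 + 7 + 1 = 3*b^2 + b*(8*c + 23) - 3*c^2 - c + 14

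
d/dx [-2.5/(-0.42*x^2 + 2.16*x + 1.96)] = (5.4 - 2.1*x)/(-0.42*x^2 + 2.16*x + 1.96)^2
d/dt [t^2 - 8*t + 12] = 2*t - 8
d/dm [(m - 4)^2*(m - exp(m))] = (m - 4)*(2*m + (1 - exp(m))*(m - 4) - 2*exp(m))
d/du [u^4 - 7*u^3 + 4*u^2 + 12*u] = 4*u^3 - 21*u^2 + 8*u + 12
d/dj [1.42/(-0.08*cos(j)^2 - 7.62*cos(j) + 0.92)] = -(0.2272*cos(j) + 10.8204)*sin(j)/(0.08*cos(j)^2 + 7.62*cos(j) - 0.92)^2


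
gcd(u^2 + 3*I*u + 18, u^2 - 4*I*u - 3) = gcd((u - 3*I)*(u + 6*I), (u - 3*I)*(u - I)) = u - 3*I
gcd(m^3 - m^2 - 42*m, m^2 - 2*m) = m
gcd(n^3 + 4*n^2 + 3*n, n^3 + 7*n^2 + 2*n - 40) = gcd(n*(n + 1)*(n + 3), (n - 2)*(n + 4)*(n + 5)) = 1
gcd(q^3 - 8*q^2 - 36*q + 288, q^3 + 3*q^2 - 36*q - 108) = q^2 - 36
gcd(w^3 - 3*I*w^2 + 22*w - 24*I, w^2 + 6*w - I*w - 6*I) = w - I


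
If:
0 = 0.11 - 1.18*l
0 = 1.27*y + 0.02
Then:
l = 0.09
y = -0.02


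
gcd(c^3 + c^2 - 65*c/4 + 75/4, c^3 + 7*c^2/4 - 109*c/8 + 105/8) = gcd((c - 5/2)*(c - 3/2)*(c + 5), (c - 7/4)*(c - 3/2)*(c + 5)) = c^2 + 7*c/2 - 15/2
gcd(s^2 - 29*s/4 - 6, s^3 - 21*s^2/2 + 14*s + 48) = s - 8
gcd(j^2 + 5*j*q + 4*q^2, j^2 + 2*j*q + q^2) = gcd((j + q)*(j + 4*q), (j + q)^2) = j + q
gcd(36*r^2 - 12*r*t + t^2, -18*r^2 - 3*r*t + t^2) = 6*r - t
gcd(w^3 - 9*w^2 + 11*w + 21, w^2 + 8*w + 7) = w + 1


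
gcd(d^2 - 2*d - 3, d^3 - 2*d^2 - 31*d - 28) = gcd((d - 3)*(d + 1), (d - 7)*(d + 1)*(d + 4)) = d + 1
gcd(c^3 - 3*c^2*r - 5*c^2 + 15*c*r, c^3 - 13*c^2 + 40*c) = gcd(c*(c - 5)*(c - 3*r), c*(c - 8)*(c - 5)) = c^2 - 5*c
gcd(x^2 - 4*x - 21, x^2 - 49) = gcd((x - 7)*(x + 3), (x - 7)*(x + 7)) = x - 7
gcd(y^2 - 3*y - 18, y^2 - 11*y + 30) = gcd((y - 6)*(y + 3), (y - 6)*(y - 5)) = y - 6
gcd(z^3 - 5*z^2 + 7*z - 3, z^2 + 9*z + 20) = 1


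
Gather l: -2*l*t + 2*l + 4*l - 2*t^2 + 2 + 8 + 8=l*(6 - 2*t) - 2*t^2 + 18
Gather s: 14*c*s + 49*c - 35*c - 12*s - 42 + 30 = 14*c + s*(14*c - 12) - 12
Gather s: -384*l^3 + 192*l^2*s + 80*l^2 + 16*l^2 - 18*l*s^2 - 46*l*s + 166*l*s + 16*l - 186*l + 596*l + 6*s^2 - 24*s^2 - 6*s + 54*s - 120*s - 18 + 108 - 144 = -384*l^3 + 96*l^2 + 426*l + s^2*(-18*l - 18) + s*(192*l^2 + 120*l - 72) - 54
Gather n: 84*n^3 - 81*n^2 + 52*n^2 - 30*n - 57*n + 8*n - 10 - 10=84*n^3 - 29*n^2 - 79*n - 20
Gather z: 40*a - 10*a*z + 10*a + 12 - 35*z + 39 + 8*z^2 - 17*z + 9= 50*a + 8*z^2 + z*(-10*a - 52) + 60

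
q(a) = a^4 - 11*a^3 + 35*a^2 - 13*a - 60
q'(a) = 4*a^3 - 33*a^2 + 70*a - 13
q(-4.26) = 1810.28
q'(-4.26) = -1219.31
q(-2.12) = 249.87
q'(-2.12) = -347.83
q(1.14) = -43.94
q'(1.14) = 29.84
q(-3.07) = 716.89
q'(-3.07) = -654.66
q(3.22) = 1.29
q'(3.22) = 3.79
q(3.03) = 0.23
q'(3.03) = 7.40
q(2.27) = -11.27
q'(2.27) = 22.64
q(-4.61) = 2273.10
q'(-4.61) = -1428.91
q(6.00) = 42.00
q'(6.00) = 83.00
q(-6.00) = 4950.00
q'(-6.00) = -2485.00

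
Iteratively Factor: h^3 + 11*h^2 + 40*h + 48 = (h + 3)*(h^2 + 8*h + 16) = (h + 3)*(h + 4)*(h + 4)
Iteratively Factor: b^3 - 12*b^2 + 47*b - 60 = (b - 3)*(b^2 - 9*b + 20) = (b - 5)*(b - 3)*(b - 4)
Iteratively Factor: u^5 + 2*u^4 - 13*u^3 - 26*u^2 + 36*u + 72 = (u + 2)*(u^4 - 13*u^2 + 36) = (u + 2)*(u + 3)*(u^3 - 3*u^2 - 4*u + 12) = (u - 2)*(u + 2)*(u + 3)*(u^2 - u - 6) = (u - 3)*(u - 2)*(u + 2)*(u + 3)*(u + 2)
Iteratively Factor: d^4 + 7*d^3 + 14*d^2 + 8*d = (d + 4)*(d^3 + 3*d^2 + 2*d) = d*(d + 4)*(d^2 + 3*d + 2) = d*(d + 1)*(d + 4)*(d + 2)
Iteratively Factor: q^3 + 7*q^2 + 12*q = (q + 4)*(q^2 + 3*q) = q*(q + 4)*(q + 3)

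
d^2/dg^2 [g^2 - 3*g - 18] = 2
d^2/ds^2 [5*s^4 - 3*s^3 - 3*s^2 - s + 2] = 60*s^2 - 18*s - 6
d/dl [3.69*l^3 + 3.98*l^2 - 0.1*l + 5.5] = 11.07*l^2 + 7.96*l - 0.1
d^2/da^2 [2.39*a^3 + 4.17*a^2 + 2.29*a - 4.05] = 14.34*a + 8.34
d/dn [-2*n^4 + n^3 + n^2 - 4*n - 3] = -8*n^3 + 3*n^2 + 2*n - 4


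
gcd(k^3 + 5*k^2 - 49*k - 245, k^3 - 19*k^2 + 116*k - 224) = k - 7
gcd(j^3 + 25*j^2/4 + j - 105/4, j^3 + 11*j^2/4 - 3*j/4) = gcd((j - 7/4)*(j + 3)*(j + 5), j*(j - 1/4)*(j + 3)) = j + 3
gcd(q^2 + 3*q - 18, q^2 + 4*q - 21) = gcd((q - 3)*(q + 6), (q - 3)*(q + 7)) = q - 3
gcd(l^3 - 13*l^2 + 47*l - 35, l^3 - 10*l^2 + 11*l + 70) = l^2 - 12*l + 35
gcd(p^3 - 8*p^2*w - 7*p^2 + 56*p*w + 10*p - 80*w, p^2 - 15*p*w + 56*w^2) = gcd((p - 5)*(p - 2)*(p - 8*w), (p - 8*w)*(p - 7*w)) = p - 8*w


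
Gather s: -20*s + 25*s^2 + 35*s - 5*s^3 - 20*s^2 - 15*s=-5*s^3 + 5*s^2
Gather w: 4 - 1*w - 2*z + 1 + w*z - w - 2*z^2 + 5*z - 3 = w*(z - 2) - 2*z^2 + 3*z + 2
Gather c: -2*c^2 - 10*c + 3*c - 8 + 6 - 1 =-2*c^2 - 7*c - 3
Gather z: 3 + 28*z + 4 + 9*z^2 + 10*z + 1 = 9*z^2 + 38*z + 8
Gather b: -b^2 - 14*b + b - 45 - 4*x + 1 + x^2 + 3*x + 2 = -b^2 - 13*b + x^2 - x - 42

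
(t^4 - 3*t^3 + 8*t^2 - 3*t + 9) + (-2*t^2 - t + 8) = t^4 - 3*t^3 + 6*t^2 - 4*t + 17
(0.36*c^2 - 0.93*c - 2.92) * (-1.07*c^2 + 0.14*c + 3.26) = -0.3852*c^4 + 1.0455*c^3 + 4.1678*c^2 - 3.4406*c - 9.5192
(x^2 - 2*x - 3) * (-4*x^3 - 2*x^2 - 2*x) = -4*x^5 + 6*x^4 + 14*x^3 + 10*x^2 + 6*x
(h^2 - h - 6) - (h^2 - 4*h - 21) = 3*h + 15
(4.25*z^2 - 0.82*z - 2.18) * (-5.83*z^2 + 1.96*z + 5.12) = -24.7775*z^4 + 13.1106*z^3 + 32.8622*z^2 - 8.4712*z - 11.1616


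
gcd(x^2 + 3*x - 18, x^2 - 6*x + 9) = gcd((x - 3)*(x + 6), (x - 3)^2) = x - 3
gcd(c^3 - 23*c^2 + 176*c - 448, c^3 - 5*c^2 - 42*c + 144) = c - 8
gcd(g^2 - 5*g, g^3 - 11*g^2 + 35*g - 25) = g - 5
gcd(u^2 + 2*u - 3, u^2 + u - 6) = u + 3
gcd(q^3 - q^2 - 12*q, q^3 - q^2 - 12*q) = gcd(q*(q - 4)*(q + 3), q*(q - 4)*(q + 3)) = q^3 - q^2 - 12*q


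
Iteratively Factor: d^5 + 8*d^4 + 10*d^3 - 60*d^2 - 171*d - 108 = (d + 1)*(d^4 + 7*d^3 + 3*d^2 - 63*d - 108) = (d + 1)*(d + 3)*(d^3 + 4*d^2 - 9*d - 36) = (d + 1)*(d + 3)*(d + 4)*(d^2 - 9) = (d - 3)*(d + 1)*(d + 3)*(d + 4)*(d + 3)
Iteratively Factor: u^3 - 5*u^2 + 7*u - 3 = (u - 3)*(u^2 - 2*u + 1) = (u - 3)*(u - 1)*(u - 1)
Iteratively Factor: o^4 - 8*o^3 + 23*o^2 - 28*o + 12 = (o - 1)*(o^3 - 7*o^2 + 16*o - 12) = (o - 3)*(o - 1)*(o^2 - 4*o + 4) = (o - 3)*(o - 2)*(o - 1)*(o - 2)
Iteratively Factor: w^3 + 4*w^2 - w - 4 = (w - 1)*(w^2 + 5*w + 4) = (w - 1)*(w + 4)*(w + 1)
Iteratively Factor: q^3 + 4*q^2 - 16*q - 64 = (q - 4)*(q^2 + 8*q + 16) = (q - 4)*(q + 4)*(q + 4)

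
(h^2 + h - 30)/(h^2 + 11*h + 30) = (h - 5)/(h + 5)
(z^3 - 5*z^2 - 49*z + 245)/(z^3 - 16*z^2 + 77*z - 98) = (z^2 + 2*z - 35)/(z^2 - 9*z + 14)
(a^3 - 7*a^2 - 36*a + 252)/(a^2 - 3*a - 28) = (a^2 - 36)/(a + 4)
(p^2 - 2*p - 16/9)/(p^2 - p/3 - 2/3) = (p - 8/3)/(p - 1)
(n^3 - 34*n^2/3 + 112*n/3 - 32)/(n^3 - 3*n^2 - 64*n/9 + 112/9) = 3*(n - 6)/(3*n + 7)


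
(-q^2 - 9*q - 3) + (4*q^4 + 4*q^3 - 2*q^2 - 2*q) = 4*q^4 + 4*q^3 - 3*q^2 - 11*q - 3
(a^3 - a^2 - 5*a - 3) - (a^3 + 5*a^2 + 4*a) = -6*a^2 - 9*a - 3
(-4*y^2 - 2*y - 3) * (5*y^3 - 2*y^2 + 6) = -20*y^5 - 2*y^4 - 11*y^3 - 18*y^2 - 12*y - 18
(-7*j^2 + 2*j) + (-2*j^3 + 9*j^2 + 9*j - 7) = -2*j^3 + 2*j^2 + 11*j - 7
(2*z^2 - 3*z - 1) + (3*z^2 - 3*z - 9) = 5*z^2 - 6*z - 10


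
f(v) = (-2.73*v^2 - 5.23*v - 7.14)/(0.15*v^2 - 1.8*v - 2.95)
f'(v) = (1.8 - 0.3*v)*(-2.73*v^2 - 5.23*v - 7.14)/(0.15*v^2 - 1.8*v - 2.95)^2 + (-5.46*v - 5.23)/(0.15*v^2 - 1.8*v - 2.95) = (5.6985*v^2 + 18.249*v + 2.5765)/(0.0225*v^4 - 0.54*v^3 + 2.355*v^2 + 10.62*v + 8.7025)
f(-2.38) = -4.65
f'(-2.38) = -1.80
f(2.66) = 6.05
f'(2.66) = 2.05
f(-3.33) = -4.25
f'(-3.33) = 0.23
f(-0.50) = 2.59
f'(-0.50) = -1.26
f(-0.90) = 3.84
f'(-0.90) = -6.32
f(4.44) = 10.54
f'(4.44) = 3.07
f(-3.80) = -4.41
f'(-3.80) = 0.42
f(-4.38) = -4.69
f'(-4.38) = 0.52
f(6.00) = 16.38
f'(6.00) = 4.55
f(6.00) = 16.38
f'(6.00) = 4.55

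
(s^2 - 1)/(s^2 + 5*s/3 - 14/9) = 9*(s^2 - 1)/(9*s^2 + 15*s - 14)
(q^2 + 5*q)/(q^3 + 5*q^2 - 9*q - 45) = q/(q^2 - 9)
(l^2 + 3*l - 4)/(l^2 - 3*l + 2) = (l + 4)/(l - 2)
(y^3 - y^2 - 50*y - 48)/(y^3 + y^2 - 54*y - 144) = (y + 1)/(y + 3)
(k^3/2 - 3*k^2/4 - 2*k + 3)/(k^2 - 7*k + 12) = (2*k^3 - 3*k^2 - 8*k + 12)/(4*(k^2 - 7*k + 12))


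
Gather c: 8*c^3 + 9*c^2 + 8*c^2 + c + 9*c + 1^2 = 8*c^3 + 17*c^2 + 10*c + 1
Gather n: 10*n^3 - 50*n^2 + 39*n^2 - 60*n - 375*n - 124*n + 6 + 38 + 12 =10*n^3 - 11*n^2 - 559*n + 56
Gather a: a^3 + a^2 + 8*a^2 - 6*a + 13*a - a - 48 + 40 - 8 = a^3 + 9*a^2 + 6*a - 16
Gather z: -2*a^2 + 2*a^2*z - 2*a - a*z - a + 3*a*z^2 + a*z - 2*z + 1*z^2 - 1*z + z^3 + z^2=-2*a^2 - 3*a + z^3 + z^2*(3*a + 2) + z*(2*a^2 - 3)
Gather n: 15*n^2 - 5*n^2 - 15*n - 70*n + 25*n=10*n^2 - 60*n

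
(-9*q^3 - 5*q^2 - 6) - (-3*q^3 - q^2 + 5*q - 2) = -6*q^3 - 4*q^2 - 5*q - 4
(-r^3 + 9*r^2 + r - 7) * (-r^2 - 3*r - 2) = r^5 - 6*r^4 - 26*r^3 - 14*r^2 + 19*r + 14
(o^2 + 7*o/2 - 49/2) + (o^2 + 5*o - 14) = 2*o^2 + 17*o/2 - 77/2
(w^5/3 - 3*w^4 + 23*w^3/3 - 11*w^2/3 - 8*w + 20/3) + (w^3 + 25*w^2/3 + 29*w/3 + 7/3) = w^5/3 - 3*w^4 + 26*w^3/3 + 14*w^2/3 + 5*w/3 + 9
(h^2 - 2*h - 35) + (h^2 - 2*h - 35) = 2*h^2 - 4*h - 70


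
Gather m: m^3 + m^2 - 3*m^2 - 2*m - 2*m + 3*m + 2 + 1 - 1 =m^3 - 2*m^2 - m + 2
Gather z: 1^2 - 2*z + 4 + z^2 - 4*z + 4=z^2 - 6*z + 9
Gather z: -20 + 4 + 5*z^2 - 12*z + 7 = 5*z^2 - 12*z - 9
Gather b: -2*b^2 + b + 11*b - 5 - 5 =-2*b^2 + 12*b - 10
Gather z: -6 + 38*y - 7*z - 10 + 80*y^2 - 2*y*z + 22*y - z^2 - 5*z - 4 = 80*y^2 + 60*y - z^2 + z*(-2*y - 12) - 20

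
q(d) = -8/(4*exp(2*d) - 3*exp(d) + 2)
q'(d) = -8*(-8*exp(2*d) + 3*exp(d))/(4*exp(2*d) - 3*exp(d) + 2)^2 = (64*exp(d) - 24)*exp(d)/(4*exp(2*d) - 3*exp(d) + 2)^2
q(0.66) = -0.72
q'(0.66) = 1.55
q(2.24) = -0.02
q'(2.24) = 0.05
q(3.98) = -0.00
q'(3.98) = 0.00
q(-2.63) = -4.43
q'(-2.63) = -0.43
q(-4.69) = -4.06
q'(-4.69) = -0.06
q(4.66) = -0.00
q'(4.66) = 0.00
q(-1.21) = -5.48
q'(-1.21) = -0.69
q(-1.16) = -5.51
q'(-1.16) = -0.58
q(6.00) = 0.00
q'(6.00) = 0.00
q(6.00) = 0.00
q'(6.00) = 0.00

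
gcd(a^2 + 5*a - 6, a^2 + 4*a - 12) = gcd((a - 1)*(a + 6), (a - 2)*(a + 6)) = a + 6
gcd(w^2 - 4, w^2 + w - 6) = w - 2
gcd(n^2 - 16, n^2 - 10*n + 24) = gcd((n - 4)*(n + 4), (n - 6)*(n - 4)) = n - 4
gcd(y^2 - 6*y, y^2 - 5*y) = y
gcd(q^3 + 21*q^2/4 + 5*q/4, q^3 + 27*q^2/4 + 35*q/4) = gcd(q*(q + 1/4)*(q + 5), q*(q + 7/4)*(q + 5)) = q^2 + 5*q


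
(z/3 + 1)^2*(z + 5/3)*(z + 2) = z^4/9 + 29*z^3/27 + 103*z^2/27 + 53*z/9 + 10/3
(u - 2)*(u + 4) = u^2 + 2*u - 8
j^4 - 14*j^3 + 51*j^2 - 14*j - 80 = (j - 8)*(j - 5)*(j - 2)*(j + 1)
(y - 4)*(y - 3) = y^2 - 7*y + 12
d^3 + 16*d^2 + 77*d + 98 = (d + 2)*(d + 7)^2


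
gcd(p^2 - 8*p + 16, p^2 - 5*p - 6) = 1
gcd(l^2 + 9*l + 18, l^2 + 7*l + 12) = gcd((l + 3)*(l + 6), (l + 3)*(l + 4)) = l + 3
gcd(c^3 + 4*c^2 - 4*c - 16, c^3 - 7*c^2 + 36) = c + 2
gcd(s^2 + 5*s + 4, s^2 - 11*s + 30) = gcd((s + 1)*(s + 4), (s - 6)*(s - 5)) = 1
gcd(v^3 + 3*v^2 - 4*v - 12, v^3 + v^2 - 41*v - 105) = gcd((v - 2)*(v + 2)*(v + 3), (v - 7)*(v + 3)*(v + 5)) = v + 3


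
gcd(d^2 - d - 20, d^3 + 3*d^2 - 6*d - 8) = d + 4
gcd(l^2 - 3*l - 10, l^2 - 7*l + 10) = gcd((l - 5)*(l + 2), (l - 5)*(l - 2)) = l - 5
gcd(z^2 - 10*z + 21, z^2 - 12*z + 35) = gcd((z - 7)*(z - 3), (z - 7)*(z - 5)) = z - 7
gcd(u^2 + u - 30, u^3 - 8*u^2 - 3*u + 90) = u - 5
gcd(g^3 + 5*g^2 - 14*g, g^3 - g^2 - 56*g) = g^2 + 7*g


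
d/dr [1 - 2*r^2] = -4*r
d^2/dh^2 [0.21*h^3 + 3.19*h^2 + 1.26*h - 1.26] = 1.26*h + 6.38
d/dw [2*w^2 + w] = 4*w + 1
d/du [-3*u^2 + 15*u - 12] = 15 - 6*u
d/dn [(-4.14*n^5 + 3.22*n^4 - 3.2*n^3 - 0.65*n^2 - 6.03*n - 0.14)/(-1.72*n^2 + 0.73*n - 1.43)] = (21.3624*n^6 - 23.1656*n^5 + 42.1568*n^4 - 23.0904*n^3 + 2.8819*n^2 + 1.3774*n + 8.7251)/(2.9584*n^4 - 2.5112*n^3 + 5.4521*n^2 - 2.0878*n + 2.0449)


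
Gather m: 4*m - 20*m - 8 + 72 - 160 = -16*m - 96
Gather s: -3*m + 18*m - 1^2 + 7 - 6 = 15*m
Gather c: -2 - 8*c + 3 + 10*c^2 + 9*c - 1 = 10*c^2 + c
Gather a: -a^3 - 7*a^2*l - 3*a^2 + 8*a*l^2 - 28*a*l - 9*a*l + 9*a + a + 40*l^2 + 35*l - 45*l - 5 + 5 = -a^3 + a^2*(-7*l - 3) + a*(8*l^2 - 37*l + 10) + 40*l^2 - 10*l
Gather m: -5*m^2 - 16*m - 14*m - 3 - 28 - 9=-5*m^2 - 30*m - 40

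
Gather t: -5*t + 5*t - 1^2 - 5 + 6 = 0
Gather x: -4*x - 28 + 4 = -4*x - 24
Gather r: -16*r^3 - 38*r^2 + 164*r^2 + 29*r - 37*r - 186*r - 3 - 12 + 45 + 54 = -16*r^3 + 126*r^2 - 194*r + 84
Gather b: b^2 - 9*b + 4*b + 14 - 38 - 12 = b^2 - 5*b - 36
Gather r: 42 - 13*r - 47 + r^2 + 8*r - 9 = r^2 - 5*r - 14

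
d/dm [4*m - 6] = 4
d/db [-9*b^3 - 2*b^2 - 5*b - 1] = -27*b^2 - 4*b - 5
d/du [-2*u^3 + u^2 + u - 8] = -6*u^2 + 2*u + 1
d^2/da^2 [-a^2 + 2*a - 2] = -2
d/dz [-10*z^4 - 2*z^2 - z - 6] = -40*z^3 - 4*z - 1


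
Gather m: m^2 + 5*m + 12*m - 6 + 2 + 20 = m^2 + 17*m + 16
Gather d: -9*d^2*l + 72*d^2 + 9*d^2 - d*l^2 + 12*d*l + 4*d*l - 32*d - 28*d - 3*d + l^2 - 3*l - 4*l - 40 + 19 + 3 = d^2*(81 - 9*l) + d*(-l^2 + 16*l - 63) + l^2 - 7*l - 18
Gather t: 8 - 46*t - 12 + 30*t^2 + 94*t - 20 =30*t^2 + 48*t - 24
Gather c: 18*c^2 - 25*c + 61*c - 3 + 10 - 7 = 18*c^2 + 36*c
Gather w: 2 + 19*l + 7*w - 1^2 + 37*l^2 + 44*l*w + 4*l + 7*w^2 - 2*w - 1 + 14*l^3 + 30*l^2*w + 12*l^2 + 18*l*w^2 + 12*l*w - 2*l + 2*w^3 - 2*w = 14*l^3 + 49*l^2 + 21*l + 2*w^3 + w^2*(18*l + 7) + w*(30*l^2 + 56*l + 3)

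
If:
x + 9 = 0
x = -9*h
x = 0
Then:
No Solution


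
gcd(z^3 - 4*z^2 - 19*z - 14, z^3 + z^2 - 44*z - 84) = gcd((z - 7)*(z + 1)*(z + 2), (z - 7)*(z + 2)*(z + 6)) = z^2 - 5*z - 14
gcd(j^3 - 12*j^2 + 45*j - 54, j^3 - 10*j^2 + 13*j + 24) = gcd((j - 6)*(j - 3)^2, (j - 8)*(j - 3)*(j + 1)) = j - 3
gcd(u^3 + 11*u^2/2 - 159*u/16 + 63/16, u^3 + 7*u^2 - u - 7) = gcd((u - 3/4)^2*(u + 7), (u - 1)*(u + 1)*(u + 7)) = u + 7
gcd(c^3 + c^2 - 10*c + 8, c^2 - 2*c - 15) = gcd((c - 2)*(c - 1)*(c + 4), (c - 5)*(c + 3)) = 1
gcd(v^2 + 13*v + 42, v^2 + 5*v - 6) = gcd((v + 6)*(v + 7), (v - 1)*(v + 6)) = v + 6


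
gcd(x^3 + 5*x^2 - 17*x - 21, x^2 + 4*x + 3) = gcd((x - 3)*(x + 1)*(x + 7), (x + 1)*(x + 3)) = x + 1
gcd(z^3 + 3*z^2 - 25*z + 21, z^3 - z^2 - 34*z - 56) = 1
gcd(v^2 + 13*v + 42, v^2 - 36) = v + 6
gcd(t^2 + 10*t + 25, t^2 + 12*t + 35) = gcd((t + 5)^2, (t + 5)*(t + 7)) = t + 5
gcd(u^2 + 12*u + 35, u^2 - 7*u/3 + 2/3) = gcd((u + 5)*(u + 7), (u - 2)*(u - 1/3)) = 1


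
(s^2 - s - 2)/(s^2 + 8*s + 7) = (s - 2)/(s + 7)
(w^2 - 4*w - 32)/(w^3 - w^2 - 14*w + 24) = (w - 8)/(w^2 - 5*w + 6)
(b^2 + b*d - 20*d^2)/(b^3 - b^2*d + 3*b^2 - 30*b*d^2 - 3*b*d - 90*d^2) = (b - 4*d)/(b^2 - 6*b*d + 3*b - 18*d)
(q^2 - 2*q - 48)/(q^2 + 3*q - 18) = (q - 8)/(q - 3)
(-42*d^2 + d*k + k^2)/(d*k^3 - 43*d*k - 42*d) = (42*d^2 - d*k - k^2)/(d*(-k^3 + 43*k + 42))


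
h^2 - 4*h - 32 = (h - 8)*(h + 4)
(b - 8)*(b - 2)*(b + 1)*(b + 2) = b^4 - 7*b^3 - 12*b^2 + 28*b + 32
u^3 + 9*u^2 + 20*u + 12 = (u + 1)*(u + 2)*(u + 6)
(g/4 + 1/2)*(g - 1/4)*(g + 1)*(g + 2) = g^4/4 + 19*g^3/16 + 27*g^2/16 + g/2 - 1/4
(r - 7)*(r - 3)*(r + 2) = r^3 - 8*r^2 + r + 42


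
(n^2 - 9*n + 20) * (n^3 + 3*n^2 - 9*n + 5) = n^5 - 6*n^4 - 16*n^3 + 146*n^2 - 225*n + 100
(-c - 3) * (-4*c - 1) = 4*c^2 + 13*c + 3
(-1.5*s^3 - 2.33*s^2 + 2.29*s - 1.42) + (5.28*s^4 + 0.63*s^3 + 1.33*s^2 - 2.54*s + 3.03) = 5.28*s^4 - 0.87*s^3 - 1.0*s^2 - 0.25*s + 1.61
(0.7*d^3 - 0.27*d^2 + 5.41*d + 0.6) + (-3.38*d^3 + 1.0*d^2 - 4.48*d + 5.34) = -2.68*d^3 + 0.73*d^2 + 0.93*d + 5.94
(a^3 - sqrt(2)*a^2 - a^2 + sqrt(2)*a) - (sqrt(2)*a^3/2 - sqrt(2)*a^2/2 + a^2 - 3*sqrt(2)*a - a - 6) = -sqrt(2)*a^3/2 + a^3 - 2*a^2 - sqrt(2)*a^2/2 + a + 4*sqrt(2)*a + 6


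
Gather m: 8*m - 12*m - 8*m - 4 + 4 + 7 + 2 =9 - 12*m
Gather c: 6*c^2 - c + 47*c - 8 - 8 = 6*c^2 + 46*c - 16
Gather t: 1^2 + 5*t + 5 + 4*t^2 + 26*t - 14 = 4*t^2 + 31*t - 8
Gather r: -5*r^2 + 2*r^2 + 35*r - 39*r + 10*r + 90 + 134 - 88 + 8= -3*r^2 + 6*r + 144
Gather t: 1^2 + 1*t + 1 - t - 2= 0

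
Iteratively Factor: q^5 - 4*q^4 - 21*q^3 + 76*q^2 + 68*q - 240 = (q - 3)*(q^4 - q^3 - 24*q^2 + 4*q + 80) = (q - 3)*(q - 2)*(q^3 + q^2 - 22*q - 40) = (q - 5)*(q - 3)*(q - 2)*(q^2 + 6*q + 8) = (q - 5)*(q - 3)*(q - 2)*(q + 4)*(q + 2)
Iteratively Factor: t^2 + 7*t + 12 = (t + 3)*(t + 4)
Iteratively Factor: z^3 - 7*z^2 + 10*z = (z - 5)*(z^2 - 2*z) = z*(z - 5)*(z - 2)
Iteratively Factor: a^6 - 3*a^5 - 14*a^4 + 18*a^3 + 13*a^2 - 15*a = (a)*(a^5 - 3*a^4 - 14*a^3 + 18*a^2 + 13*a - 15) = a*(a - 1)*(a^4 - 2*a^3 - 16*a^2 + 2*a + 15) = a*(a - 5)*(a - 1)*(a^3 + 3*a^2 - a - 3) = a*(a - 5)*(a - 1)*(a + 1)*(a^2 + 2*a - 3) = a*(a - 5)*(a - 1)*(a + 1)*(a + 3)*(a - 1)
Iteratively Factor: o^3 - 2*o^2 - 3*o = (o + 1)*(o^2 - 3*o) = o*(o + 1)*(o - 3)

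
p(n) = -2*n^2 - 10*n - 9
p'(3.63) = -24.52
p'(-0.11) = -9.56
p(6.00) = -141.00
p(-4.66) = -5.83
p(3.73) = -74.13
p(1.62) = -30.45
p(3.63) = -71.65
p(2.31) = -42.77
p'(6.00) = -34.00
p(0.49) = -14.38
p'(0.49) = -11.96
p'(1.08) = -14.32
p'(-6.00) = 14.00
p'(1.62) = -16.48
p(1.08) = -22.13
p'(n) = -4*n - 10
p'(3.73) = -24.92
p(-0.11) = -7.92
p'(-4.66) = 8.64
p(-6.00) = -21.00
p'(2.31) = -19.24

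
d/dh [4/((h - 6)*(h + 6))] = -8*h/(h^4 - 72*h^2 + 1296)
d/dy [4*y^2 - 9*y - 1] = 8*y - 9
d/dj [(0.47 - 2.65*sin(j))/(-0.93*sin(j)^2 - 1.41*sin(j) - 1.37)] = (-2.4645*sin(j)^2 + 0.8742*sin(j) + 4.2932)*cos(j)/(0.8649*sin(j)^4 + 2.6226*sin(j)^3 + 4.5363*sin(j)^2 + 3.8634*sin(j) + 1.8769)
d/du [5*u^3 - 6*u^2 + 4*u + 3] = 15*u^2 - 12*u + 4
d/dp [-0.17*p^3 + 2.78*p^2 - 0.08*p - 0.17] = -0.51*p^2 + 5.56*p - 0.08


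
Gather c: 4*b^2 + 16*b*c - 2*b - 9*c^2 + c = 4*b^2 - 2*b - 9*c^2 + c*(16*b + 1)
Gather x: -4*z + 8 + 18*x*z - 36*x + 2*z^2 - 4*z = x*(18*z - 36) + 2*z^2 - 8*z + 8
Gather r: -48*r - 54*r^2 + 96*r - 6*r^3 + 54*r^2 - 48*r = -6*r^3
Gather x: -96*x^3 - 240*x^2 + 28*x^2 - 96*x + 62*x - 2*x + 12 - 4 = -96*x^3 - 212*x^2 - 36*x + 8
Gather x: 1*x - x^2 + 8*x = -x^2 + 9*x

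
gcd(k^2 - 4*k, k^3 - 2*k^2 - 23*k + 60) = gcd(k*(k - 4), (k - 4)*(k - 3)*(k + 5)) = k - 4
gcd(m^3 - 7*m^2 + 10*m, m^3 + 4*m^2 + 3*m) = m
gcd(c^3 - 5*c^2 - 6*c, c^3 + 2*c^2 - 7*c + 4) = 1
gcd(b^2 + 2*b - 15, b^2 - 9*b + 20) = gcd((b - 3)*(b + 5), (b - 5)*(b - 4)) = 1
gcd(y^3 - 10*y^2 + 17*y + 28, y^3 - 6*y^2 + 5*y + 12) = y^2 - 3*y - 4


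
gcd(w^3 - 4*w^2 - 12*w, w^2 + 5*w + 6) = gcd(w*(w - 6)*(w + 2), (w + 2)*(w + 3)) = w + 2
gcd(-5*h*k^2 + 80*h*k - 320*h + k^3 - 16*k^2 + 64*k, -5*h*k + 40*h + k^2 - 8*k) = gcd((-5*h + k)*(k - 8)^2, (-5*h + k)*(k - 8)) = 5*h*k - 40*h - k^2 + 8*k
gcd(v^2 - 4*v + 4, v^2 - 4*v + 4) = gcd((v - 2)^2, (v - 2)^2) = v^2 - 4*v + 4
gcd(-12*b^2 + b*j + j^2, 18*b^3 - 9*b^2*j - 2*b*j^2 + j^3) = 3*b - j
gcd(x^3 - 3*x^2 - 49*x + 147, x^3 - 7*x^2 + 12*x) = x - 3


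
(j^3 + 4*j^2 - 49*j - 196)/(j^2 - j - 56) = (j^2 - 3*j - 28)/(j - 8)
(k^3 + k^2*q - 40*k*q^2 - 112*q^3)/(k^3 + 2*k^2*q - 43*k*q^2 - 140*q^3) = (k + 4*q)/(k + 5*q)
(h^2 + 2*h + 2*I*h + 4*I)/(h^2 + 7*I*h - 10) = (h + 2)/(h + 5*I)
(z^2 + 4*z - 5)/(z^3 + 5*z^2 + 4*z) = (z^2 + 4*z - 5)/(z*(z^2 + 5*z + 4))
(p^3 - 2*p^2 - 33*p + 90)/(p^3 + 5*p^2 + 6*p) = (p^3 - 2*p^2 - 33*p + 90)/(p*(p^2 + 5*p + 6))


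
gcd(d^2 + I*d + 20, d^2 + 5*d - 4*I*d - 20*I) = d - 4*I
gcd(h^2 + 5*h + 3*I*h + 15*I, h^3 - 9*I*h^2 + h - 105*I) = h + 3*I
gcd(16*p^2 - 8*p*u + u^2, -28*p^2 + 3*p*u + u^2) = 4*p - u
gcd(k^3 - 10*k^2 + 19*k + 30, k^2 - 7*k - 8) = k + 1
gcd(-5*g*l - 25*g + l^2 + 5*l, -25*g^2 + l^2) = 5*g - l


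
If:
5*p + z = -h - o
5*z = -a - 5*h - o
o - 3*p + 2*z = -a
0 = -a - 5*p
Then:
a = -20*z/31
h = -21*z/31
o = -30*z/31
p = 4*z/31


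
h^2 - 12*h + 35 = (h - 7)*(h - 5)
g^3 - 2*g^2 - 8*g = g*(g - 4)*(g + 2)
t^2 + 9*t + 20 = (t + 4)*(t + 5)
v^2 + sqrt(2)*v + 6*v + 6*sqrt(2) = (v + 6)*(v + sqrt(2))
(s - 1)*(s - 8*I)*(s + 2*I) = s^3 - s^2 - 6*I*s^2 + 16*s + 6*I*s - 16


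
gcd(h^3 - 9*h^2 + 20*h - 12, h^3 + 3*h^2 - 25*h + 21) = h - 1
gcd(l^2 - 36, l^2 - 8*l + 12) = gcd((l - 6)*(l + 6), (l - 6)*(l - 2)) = l - 6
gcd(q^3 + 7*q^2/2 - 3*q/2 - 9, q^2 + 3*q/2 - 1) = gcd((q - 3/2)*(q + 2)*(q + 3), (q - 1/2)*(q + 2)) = q + 2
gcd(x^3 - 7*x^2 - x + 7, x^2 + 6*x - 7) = x - 1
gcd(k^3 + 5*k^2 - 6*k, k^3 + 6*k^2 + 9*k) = k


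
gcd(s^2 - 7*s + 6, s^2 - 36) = s - 6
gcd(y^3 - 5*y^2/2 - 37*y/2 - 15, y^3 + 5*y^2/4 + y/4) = y + 1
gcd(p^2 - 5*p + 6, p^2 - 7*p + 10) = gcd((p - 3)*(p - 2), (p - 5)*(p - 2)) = p - 2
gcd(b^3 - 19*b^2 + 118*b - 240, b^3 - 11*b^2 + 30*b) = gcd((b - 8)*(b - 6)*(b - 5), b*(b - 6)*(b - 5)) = b^2 - 11*b + 30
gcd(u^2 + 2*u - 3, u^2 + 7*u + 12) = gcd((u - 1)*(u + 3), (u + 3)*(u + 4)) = u + 3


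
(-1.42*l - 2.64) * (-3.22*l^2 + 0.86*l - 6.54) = 4.5724*l^3 + 7.2796*l^2 + 7.0164*l + 17.2656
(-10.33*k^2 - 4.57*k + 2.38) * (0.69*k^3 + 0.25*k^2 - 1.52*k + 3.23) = -7.1277*k^5 - 5.7358*k^4 + 16.2013*k^3 - 25.8245*k^2 - 18.3787*k + 7.6874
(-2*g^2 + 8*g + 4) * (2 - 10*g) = 20*g^3 - 84*g^2 - 24*g + 8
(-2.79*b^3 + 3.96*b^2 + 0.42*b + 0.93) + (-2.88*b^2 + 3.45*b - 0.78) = -2.79*b^3 + 1.08*b^2 + 3.87*b + 0.15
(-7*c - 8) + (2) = -7*c - 6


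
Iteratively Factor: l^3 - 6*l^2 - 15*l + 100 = (l - 5)*(l^2 - l - 20) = (l - 5)*(l + 4)*(l - 5)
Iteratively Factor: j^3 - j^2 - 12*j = (j - 4)*(j^2 + 3*j) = (j - 4)*(j + 3)*(j)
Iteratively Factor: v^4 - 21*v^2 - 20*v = (v)*(v^3 - 21*v - 20) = v*(v - 5)*(v^2 + 5*v + 4) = v*(v - 5)*(v + 4)*(v + 1)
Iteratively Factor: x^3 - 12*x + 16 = (x - 2)*(x^2 + 2*x - 8) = (x - 2)^2*(x + 4)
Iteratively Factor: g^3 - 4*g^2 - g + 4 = (g + 1)*(g^2 - 5*g + 4) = (g - 1)*(g + 1)*(g - 4)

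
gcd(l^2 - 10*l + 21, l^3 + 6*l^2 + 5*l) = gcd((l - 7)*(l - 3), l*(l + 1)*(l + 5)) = 1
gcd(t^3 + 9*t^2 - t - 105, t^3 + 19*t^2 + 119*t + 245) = t^2 + 12*t + 35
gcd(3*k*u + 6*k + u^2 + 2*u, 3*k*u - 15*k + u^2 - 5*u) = 3*k + u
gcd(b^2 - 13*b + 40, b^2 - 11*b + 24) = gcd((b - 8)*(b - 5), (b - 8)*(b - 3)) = b - 8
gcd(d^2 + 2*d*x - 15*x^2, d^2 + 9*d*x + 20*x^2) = d + 5*x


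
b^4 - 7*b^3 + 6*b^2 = b^2*(b - 6)*(b - 1)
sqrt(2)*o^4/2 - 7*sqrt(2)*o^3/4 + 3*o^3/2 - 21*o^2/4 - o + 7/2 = (o - 7/2)*(o - sqrt(2)/2)*(o + sqrt(2))*(sqrt(2)*o/2 + 1)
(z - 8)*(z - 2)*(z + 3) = z^3 - 7*z^2 - 14*z + 48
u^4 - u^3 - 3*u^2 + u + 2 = (u - 2)*(u - 1)*(u + 1)^2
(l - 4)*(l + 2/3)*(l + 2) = l^3 - 4*l^2/3 - 28*l/3 - 16/3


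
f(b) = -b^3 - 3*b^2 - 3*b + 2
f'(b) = -3*b^2 - 6*b - 3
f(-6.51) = 170.28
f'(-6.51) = -91.08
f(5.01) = -214.08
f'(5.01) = -108.36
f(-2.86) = 9.43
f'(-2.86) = -10.38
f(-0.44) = 2.82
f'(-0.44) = -0.94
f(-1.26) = 3.02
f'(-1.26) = -0.20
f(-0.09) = 2.25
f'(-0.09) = -2.48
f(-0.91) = 3.00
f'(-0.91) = -0.02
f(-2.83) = 9.13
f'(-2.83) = -10.05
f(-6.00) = 128.00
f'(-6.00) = -75.00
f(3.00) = -61.00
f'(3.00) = -48.00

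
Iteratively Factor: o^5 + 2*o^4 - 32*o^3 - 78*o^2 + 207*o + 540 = (o + 3)*(o^4 - o^3 - 29*o^2 + 9*o + 180) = (o + 3)^2*(o^3 - 4*o^2 - 17*o + 60) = (o - 3)*(o + 3)^2*(o^2 - o - 20) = (o - 5)*(o - 3)*(o + 3)^2*(o + 4)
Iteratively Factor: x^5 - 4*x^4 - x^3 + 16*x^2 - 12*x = (x - 2)*(x^4 - 2*x^3 - 5*x^2 + 6*x) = x*(x - 2)*(x^3 - 2*x^2 - 5*x + 6) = x*(x - 2)*(x + 2)*(x^2 - 4*x + 3) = x*(x - 3)*(x - 2)*(x + 2)*(x - 1)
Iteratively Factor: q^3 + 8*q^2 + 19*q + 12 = (q + 1)*(q^2 + 7*q + 12) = (q + 1)*(q + 3)*(q + 4)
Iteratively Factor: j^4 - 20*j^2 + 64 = (j + 2)*(j^3 - 2*j^2 - 16*j + 32) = (j + 2)*(j + 4)*(j^2 - 6*j + 8) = (j - 2)*(j + 2)*(j + 4)*(j - 4)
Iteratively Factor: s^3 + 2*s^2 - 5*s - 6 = (s + 1)*(s^2 + s - 6) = (s - 2)*(s + 1)*(s + 3)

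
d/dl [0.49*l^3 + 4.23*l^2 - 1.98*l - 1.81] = 1.47*l^2 + 8.46*l - 1.98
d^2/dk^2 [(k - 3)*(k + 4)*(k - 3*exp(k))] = -3*k^2*exp(k) - 15*k*exp(k) + 6*k + 24*exp(k) + 2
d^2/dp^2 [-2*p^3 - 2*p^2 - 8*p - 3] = -12*p - 4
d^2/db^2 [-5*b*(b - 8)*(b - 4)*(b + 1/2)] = -60*b^2 + 345*b - 260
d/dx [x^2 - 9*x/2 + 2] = 2*x - 9/2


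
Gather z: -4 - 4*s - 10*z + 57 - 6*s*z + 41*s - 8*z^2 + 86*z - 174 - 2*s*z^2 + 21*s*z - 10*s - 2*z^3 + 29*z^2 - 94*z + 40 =27*s - 2*z^3 + z^2*(21 - 2*s) + z*(15*s - 18) - 81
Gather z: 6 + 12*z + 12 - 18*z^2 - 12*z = 18 - 18*z^2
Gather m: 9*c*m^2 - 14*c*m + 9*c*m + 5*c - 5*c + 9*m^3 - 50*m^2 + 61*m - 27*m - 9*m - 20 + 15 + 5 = 9*m^3 + m^2*(9*c - 50) + m*(25 - 5*c)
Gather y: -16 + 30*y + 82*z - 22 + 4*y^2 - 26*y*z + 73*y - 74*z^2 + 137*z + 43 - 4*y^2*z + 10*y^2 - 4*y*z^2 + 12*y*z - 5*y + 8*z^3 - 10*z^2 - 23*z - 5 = y^2*(14 - 4*z) + y*(-4*z^2 - 14*z + 98) + 8*z^3 - 84*z^2 + 196*z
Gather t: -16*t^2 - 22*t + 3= -16*t^2 - 22*t + 3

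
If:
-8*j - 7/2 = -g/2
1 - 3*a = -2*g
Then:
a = 32*j/3 + 5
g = 16*j + 7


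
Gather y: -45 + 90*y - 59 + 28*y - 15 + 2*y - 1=120*y - 120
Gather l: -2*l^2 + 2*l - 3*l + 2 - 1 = -2*l^2 - l + 1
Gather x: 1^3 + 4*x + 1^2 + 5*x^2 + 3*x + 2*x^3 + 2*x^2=2*x^3 + 7*x^2 + 7*x + 2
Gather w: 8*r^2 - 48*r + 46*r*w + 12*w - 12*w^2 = 8*r^2 - 48*r - 12*w^2 + w*(46*r + 12)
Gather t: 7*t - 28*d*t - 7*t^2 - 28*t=-7*t^2 + t*(-28*d - 21)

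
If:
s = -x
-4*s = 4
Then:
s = -1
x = 1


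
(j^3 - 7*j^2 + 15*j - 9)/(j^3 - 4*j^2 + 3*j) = (j - 3)/j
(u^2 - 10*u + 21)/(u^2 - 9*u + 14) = (u - 3)/(u - 2)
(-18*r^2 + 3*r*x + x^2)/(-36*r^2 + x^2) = (-3*r + x)/(-6*r + x)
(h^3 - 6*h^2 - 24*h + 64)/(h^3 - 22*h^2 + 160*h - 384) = (h^2 + 2*h - 8)/(h^2 - 14*h + 48)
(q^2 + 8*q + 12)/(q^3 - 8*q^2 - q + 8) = (q^2 + 8*q + 12)/(q^3 - 8*q^2 - q + 8)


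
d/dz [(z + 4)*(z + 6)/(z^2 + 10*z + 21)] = 6*(-z - 5)/(z^4 + 20*z^3 + 142*z^2 + 420*z + 441)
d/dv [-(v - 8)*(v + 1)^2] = 3*(5 - v)*(v + 1)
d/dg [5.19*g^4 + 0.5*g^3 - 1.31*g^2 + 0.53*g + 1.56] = 20.76*g^3 + 1.5*g^2 - 2.62*g + 0.53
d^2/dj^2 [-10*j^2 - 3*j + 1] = -20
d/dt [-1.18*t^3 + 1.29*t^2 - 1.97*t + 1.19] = -3.54*t^2 + 2.58*t - 1.97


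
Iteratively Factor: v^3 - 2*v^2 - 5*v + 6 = (v - 3)*(v^2 + v - 2) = (v - 3)*(v - 1)*(v + 2)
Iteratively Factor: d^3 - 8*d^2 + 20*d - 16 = (d - 2)*(d^2 - 6*d + 8) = (d - 2)^2*(d - 4)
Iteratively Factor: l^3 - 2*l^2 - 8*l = (l)*(l^2 - 2*l - 8) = l*(l + 2)*(l - 4)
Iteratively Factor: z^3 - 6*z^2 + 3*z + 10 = (z - 2)*(z^2 - 4*z - 5) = (z - 2)*(z + 1)*(z - 5)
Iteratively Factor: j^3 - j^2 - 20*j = (j)*(j^2 - j - 20) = j*(j + 4)*(j - 5)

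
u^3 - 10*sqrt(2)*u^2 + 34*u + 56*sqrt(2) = (u - 7*sqrt(2))*(u - 4*sqrt(2))*(u + sqrt(2))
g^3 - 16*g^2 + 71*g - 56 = (g - 8)*(g - 7)*(g - 1)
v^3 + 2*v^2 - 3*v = v*(v - 1)*(v + 3)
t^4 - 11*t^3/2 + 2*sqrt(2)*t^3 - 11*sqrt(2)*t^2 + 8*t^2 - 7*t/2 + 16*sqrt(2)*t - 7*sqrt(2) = (t - 7/2)*(t - 1)^2*(t + 2*sqrt(2))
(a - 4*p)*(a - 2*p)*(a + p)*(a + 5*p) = a^4 - 23*a^2*p^2 + 18*a*p^3 + 40*p^4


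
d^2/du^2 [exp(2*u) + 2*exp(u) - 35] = (4*exp(u) + 2)*exp(u)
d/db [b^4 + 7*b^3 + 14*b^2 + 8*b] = 4*b^3 + 21*b^2 + 28*b + 8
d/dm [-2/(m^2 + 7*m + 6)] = 2*(2*m + 7)/(m^2 + 7*m + 6)^2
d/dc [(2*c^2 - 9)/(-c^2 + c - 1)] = (2*c^2 - 22*c + 9)/(c^4 - 2*c^3 + 3*c^2 - 2*c + 1)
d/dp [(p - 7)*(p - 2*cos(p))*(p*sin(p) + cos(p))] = p*(p - 7)*(p - 2*cos(p))*cos(p) + (p - 7)*(p*sin(p) + cos(p))*(2*sin(p) + 1) + (p - 2*cos(p))*(p*sin(p) + cos(p))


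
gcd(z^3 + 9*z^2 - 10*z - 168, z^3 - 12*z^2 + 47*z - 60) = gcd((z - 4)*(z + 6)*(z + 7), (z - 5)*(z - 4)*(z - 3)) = z - 4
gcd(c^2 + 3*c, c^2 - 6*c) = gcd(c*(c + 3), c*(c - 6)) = c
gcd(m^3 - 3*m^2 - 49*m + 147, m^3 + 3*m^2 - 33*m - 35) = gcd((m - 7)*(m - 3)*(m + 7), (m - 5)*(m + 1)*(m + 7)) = m + 7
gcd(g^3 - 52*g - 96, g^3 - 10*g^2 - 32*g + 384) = g^2 - 2*g - 48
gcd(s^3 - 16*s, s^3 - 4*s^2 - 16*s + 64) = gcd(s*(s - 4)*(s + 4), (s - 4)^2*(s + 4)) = s^2 - 16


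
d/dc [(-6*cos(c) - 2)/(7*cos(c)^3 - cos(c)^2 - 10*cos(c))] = 4*(-21*cos(c)^3 - 9*cos(c)^2 + cos(c) + 5)*sin(c)/((7*sin(c)^2 + cos(c) + 3)^2*cos(c)^2)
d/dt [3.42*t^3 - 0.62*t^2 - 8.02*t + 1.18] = 10.26*t^2 - 1.24*t - 8.02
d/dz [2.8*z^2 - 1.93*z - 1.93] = 5.6*z - 1.93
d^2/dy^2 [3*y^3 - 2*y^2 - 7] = 18*y - 4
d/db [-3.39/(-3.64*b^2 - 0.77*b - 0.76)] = (-24.6792*b - 2.6103)/(3.64*b^2 + 0.77*b + 0.76)^2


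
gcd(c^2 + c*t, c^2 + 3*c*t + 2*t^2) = c + t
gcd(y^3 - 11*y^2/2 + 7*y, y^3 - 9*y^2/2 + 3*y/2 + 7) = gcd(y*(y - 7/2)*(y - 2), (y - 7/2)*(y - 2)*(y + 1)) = y^2 - 11*y/2 + 7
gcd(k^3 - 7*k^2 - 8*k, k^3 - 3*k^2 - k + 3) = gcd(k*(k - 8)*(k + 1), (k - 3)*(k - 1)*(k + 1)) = k + 1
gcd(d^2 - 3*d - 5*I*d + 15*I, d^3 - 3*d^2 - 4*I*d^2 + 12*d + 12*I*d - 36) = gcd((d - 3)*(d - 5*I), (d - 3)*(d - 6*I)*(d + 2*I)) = d - 3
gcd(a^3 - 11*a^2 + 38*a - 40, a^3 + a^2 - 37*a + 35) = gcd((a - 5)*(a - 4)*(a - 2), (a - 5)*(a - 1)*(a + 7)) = a - 5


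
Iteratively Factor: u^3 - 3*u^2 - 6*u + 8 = (u - 1)*(u^2 - 2*u - 8) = (u - 4)*(u - 1)*(u + 2)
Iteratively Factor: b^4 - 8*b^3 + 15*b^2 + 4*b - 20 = (b - 2)*(b^3 - 6*b^2 + 3*b + 10) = (b - 2)*(b + 1)*(b^2 - 7*b + 10) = (b - 2)^2*(b + 1)*(b - 5)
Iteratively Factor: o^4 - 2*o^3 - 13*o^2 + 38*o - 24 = (o + 4)*(o^3 - 6*o^2 + 11*o - 6) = (o - 2)*(o + 4)*(o^2 - 4*o + 3) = (o - 2)*(o - 1)*(o + 4)*(o - 3)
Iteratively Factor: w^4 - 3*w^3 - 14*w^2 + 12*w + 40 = (w + 2)*(w^3 - 5*w^2 - 4*w + 20) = (w + 2)^2*(w^2 - 7*w + 10) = (w - 5)*(w + 2)^2*(w - 2)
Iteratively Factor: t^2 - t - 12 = (t - 4)*(t + 3)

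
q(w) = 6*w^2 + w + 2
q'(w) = 12*w + 1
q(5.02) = 158.22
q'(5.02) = 61.24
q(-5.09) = 152.36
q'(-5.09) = -60.08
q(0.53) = 4.22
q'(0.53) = 7.36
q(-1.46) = 13.33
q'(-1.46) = -16.52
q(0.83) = 6.96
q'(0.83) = 10.96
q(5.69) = 201.95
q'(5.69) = 69.28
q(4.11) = 107.46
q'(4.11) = 50.32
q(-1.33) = 11.28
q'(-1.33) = -14.96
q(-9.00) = 479.00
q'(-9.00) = -107.00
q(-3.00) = 53.00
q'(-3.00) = -35.00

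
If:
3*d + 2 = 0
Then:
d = -2/3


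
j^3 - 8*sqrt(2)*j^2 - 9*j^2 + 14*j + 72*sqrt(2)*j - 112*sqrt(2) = (j - 7)*(j - 2)*(j - 8*sqrt(2))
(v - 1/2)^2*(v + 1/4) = v^3 - 3*v^2/4 + 1/16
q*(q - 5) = q^2 - 5*q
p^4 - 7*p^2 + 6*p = p*(p - 2)*(p - 1)*(p + 3)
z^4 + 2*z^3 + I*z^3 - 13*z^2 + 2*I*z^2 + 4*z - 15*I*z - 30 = (z - 3)*(z + 5)*(z - I)*(z + 2*I)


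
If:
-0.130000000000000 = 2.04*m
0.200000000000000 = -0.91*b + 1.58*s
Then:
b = 1.73626373626374*s - 0.21978021978022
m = -0.06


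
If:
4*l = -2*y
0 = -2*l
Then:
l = 0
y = 0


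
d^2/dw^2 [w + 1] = 0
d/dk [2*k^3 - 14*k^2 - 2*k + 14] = 6*k^2 - 28*k - 2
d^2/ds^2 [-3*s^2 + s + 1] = -6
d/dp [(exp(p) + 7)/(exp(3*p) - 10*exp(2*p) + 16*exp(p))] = (-2*exp(3*p) - 11*exp(2*p) + 140*exp(p) - 112)*exp(-p)/(exp(4*p) - 20*exp(3*p) + 132*exp(2*p) - 320*exp(p) + 256)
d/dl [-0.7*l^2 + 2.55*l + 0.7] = 2.55 - 1.4*l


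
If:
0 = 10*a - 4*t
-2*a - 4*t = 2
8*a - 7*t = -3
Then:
No Solution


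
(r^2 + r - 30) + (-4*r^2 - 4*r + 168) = -3*r^2 - 3*r + 138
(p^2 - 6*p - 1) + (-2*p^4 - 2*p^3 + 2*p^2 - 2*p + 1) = -2*p^4 - 2*p^3 + 3*p^2 - 8*p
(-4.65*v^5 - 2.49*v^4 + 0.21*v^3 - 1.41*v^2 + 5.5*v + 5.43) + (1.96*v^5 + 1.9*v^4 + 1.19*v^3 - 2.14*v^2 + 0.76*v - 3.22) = -2.69*v^5 - 0.59*v^4 + 1.4*v^3 - 3.55*v^2 + 6.26*v + 2.21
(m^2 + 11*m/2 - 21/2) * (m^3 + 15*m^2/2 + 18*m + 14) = m^5 + 13*m^4 + 195*m^3/4 + 137*m^2/4 - 112*m - 147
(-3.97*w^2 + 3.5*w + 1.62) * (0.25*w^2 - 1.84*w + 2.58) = -0.9925*w^4 + 8.1798*w^3 - 16.2776*w^2 + 6.0492*w + 4.1796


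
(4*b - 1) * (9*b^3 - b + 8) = 36*b^4 - 9*b^3 - 4*b^2 + 33*b - 8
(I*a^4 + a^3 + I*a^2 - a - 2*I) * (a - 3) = I*a^5 + a^4 - 3*I*a^4 - 3*a^3 + I*a^3 - a^2 - 3*I*a^2 + 3*a - 2*I*a + 6*I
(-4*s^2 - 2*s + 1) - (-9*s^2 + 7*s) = 5*s^2 - 9*s + 1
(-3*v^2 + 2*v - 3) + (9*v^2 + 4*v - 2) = 6*v^2 + 6*v - 5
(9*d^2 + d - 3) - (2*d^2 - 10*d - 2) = 7*d^2 + 11*d - 1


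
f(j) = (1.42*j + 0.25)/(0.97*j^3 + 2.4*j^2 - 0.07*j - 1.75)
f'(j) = (1.42*j + 0.25)*(-2.91*j^2 - 4.8*j + 0.07)/(0.97*j^3 + 2.4*j^2 - 0.07*j - 1.75)^2 + 1.42/(0.97*j^3 + 2.4*j^2 - 0.07*j - 1.75)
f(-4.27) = 0.18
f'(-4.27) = 0.13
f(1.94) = 0.21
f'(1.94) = -0.20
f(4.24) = 0.05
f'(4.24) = -0.02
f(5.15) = 0.04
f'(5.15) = -0.01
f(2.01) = 0.20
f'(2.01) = -0.18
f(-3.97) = 0.22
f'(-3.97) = 0.18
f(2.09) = 0.18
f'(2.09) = -0.16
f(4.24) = 0.05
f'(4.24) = -0.02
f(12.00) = 0.01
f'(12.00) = -0.00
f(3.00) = 0.10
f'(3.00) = -0.06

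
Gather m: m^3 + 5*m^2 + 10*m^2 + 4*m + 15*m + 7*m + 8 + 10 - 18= m^3 + 15*m^2 + 26*m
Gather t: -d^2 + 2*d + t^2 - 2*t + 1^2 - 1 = -d^2 + 2*d + t^2 - 2*t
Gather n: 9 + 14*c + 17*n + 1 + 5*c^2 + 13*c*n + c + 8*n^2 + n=5*c^2 + 15*c + 8*n^2 + n*(13*c + 18) + 10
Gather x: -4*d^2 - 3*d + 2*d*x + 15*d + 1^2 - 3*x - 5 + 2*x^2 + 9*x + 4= -4*d^2 + 12*d + 2*x^2 + x*(2*d + 6)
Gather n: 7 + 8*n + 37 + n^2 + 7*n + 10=n^2 + 15*n + 54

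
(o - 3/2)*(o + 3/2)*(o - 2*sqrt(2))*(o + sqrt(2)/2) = o^4 - 3*sqrt(2)*o^3/2 - 17*o^2/4 + 27*sqrt(2)*o/8 + 9/2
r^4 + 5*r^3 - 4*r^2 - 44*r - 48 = (r - 3)*(r + 2)^2*(r + 4)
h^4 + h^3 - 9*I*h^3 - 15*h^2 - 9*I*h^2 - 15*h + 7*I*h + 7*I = (h + 1)*(h - 7*I)*(h - I)^2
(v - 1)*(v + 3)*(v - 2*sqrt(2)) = v^3 - 2*sqrt(2)*v^2 + 2*v^2 - 4*sqrt(2)*v - 3*v + 6*sqrt(2)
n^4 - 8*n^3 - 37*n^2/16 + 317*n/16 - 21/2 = (n - 8)*(n - 1)*(n - 3/4)*(n + 7/4)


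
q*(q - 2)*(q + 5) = q^3 + 3*q^2 - 10*q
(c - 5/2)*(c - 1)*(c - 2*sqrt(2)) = c^3 - 7*c^2/2 - 2*sqrt(2)*c^2 + 5*c/2 + 7*sqrt(2)*c - 5*sqrt(2)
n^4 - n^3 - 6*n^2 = n^2*(n - 3)*(n + 2)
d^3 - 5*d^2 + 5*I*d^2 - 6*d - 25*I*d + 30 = (d - 5)*(d + 2*I)*(d + 3*I)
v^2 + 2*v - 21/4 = (v - 3/2)*(v + 7/2)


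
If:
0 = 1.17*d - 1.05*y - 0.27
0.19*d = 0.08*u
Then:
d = 0.897435897435897*y + 0.230769230769231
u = 2.13141025641026*y + 0.548076923076923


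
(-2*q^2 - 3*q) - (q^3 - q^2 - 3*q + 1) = -q^3 - q^2 - 1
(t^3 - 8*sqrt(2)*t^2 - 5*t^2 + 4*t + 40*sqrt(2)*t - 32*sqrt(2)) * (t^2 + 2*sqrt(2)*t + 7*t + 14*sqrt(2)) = t^5 - 6*sqrt(2)*t^4 + 2*t^4 - 63*t^3 - 12*sqrt(2)*t^3 - 36*t^2 + 186*sqrt(2)*t^2 - 168*sqrt(2)*t + 992*t - 896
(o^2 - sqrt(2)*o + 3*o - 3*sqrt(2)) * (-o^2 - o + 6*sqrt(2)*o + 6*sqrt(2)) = -o^4 - 4*o^3 + 7*sqrt(2)*o^3 - 15*o^2 + 28*sqrt(2)*o^2 - 48*o + 21*sqrt(2)*o - 36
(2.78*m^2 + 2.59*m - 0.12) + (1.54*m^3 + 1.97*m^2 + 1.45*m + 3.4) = 1.54*m^3 + 4.75*m^2 + 4.04*m + 3.28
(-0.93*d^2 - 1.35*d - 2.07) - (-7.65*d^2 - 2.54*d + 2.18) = 6.72*d^2 + 1.19*d - 4.25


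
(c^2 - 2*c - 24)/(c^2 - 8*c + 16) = (c^2 - 2*c - 24)/(c^2 - 8*c + 16)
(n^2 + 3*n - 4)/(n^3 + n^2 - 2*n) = (n + 4)/(n*(n + 2))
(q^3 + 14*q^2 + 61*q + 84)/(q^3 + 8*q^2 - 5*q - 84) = (q + 3)/(q - 3)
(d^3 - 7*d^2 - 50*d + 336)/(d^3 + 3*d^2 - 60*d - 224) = (d - 6)/(d + 4)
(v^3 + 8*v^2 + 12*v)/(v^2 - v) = (v^2 + 8*v + 12)/(v - 1)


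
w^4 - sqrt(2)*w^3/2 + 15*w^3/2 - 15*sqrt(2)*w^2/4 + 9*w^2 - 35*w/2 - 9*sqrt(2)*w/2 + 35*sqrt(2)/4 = (w - 1)*(w + 7/2)*(w + 5)*(w - sqrt(2)/2)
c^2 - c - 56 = (c - 8)*(c + 7)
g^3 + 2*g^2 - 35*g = g*(g - 5)*(g + 7)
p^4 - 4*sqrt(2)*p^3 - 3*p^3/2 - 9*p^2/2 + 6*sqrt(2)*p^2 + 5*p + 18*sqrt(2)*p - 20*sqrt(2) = (p - 5/2)*(p - 1)*(p + 2)*(p - 4*sqrt(2))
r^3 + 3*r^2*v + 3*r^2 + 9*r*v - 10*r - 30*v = (r - 2)*(r + 5)*(r + 3*v)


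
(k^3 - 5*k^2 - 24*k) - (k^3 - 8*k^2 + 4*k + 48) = 3*k^2 - 28*k - 48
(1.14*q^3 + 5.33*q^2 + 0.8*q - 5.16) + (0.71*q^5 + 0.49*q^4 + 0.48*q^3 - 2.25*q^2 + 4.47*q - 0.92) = 0.71*q^5 + 0.49*q^4 + 1.62*q^3 + 3.08*q^2 + 5.27*q - 6.08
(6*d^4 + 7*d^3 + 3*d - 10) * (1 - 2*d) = -12*d^5 - 8*d^4 + 7*d^3 - 6*d^2 + 23*d - 10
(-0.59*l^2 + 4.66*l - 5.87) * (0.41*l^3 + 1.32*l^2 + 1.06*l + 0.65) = -0.2419*l^5 + 1.1318*l^4 + 3.1191*l^3 - 3.1923*l^2 - 3.1932*l - 3.8155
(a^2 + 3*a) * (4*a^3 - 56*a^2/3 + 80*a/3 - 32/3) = 4*a^5 - 20*a^4/3 - 88*a^3/3 + 208*a^2/3 - 32*a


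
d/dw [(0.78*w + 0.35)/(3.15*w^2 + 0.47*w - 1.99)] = (2.457*w^2 + 0.3666*w - (0.78*w + 0.35)*(6.3*w + 0.47) - 1.5522)/(3.15*w^2 + 0.47*w - 1.99)^2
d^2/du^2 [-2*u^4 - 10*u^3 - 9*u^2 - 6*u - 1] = -24*u^2 - 60*u - 18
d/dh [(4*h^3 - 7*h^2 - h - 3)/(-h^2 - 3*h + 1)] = 2*(-2*h^4 - 12*h^3 + 16*h^2 - 10*h - 5)/(h^4 + 6*h^3 + 7*h^2 - 6*h + 1)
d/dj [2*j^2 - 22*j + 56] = 4*j - 22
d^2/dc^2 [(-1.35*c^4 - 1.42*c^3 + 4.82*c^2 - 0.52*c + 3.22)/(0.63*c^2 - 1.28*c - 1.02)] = (-1.07163*c^6 + 6.53184*c^5 - 8.06598*c^4 - 27.31808*c^3 - 1.726092*c^2 - 26.448768*c + 26.07692)/(0.250047*c^6 - 1.524096*c^5 + 1.882062*c^4 + 2.838016*c^3 - 3.047148*c^2 - 3.995136*c - 1.061208)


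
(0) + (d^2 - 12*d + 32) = d^2 - 12*d + 32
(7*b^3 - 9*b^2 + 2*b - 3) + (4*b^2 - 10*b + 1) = 7*b^3 - 5*b^2 - 8*b - 2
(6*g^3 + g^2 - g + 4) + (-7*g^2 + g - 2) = 6*g^3 - 6*g^2 + 2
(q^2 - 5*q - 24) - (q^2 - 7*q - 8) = 2*q - 16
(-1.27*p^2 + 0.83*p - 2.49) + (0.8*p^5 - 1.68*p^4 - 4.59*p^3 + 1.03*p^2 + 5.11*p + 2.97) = 0.8*p^5 - 1.68*p^4 - 4.59*p^3 - 0.24*p^2 + 5.94*p + 0.48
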